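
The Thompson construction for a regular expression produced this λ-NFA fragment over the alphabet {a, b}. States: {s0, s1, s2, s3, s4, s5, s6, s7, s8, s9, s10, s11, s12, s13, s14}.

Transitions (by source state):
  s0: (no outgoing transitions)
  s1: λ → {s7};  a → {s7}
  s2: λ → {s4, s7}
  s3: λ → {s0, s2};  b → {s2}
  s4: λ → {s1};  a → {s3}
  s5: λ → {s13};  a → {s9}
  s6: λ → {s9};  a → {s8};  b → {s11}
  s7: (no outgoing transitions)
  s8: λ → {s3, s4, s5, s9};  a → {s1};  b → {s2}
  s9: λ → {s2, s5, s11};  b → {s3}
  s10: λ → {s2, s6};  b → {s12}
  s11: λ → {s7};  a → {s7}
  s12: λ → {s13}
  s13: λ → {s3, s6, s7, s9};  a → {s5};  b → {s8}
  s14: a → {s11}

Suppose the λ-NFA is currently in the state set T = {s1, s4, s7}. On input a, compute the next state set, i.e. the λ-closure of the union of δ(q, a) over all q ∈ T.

s1 on a → {s7}.
s4 on a → {s3}.
No a-transition from s7.
Union after reading a: {s3, s7}.
Now take the λ-closure:
From s3 via λ: add s0, s2.
From s2 via λ: add s4.
From s4 via λ: add s1.
No new states can be added; the closed set is {s0, s1, s2, s3, s4, s7}.

{s0, s1, s2, s3, s4, s7}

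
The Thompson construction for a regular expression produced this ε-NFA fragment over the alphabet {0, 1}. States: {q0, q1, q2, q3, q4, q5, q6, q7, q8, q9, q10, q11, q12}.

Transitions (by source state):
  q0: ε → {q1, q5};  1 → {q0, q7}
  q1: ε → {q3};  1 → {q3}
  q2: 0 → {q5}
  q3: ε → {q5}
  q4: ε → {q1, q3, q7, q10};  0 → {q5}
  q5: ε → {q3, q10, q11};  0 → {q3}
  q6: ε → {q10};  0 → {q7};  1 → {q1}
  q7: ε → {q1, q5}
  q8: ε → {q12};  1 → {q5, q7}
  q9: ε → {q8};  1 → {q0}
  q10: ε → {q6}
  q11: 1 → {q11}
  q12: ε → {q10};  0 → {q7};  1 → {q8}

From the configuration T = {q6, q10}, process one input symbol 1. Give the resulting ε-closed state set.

q6 on 1 → {q1}.
No 1-transition from q10.
Union after reading 1: {q1}.
Now take the ε-closure:
From q1 via ε: add q3.
From q3 via ε: add q5.
From q5 via ε: add q10, q11.
From q10 via ε: add q6.
No new states can be added; the closed set is {q1, q3, q5, q6, q10, q11}.

{q1, q3, q5, q6, q10, q11}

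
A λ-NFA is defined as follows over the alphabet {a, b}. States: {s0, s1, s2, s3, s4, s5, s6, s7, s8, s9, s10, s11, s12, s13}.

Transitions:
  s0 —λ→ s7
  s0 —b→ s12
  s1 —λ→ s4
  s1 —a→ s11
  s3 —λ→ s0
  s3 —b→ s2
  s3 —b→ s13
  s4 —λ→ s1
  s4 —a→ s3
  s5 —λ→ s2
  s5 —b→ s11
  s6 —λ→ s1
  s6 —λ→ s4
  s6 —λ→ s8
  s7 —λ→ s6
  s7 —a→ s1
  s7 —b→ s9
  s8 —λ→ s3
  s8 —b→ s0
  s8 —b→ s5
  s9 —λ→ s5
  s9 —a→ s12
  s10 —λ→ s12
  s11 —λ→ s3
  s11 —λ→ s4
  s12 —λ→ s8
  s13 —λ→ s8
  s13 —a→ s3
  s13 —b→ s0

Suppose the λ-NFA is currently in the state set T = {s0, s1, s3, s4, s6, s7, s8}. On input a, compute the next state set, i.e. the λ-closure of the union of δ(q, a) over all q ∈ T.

s1 on a → {s11}.
s4 on a → {s3}.
s7 on a → {s1}.
No a-transition from s0, s3, s6, s8.
Union after reading a: {s1, s3, s11}.
Now take the λ-closure:
From s1 via λ: add s4.
From s3 via λ: add s0.
From s0 via λ: add s7.
From s7 via λ: add s6.
From s6 via λ: add s8.
No new states can be added; the closed set is {s0, s1, s3, s4, s6, s7, s8, s11}.

{s0, s1, s3, s4, s6, s7, s8, s11}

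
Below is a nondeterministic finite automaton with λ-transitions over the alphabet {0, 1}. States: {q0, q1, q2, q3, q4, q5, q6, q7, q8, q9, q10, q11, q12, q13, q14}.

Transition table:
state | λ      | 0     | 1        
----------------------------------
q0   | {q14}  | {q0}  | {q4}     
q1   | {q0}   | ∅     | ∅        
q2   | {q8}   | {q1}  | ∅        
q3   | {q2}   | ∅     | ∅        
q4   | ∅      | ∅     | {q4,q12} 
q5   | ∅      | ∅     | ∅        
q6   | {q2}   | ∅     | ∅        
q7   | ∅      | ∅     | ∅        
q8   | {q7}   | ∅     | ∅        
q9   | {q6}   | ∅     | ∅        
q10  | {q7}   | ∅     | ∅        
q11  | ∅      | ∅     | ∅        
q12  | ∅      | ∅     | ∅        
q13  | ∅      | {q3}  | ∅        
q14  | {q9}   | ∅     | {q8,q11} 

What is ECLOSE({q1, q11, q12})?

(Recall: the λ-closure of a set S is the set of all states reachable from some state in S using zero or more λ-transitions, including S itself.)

{q0, q1, q2, q6, q7, q8, q9, q11, q12, q14}

Start with {q1, q11, q12}.
From q1 via λ: add q0.
From q0 via λ: add q14.
From q14 via λ: add q9.
From q9 via λ: add q6.
From q6 via λ: add q2.
From q2 via λ: add q8.
From q8 via λ: add q7.
No new states can be added; the closed set is {q0, q1, q2, q6, q7, q8, q9, q11, q12, q14}.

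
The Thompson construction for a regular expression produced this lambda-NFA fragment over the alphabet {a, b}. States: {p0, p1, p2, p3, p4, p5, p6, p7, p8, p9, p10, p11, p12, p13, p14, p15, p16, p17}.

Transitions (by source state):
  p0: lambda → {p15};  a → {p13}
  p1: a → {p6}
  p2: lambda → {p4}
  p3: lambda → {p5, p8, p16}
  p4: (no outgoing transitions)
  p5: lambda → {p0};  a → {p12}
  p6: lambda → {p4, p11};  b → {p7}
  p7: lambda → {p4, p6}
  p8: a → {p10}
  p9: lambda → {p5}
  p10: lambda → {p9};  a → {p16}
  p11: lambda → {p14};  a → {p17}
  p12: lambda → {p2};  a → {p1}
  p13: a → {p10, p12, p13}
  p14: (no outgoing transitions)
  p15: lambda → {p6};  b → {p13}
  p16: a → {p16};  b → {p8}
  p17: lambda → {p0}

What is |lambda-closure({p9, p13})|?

9

Start with {p9, p13}.
From p9 via lambda: add p5.
From p5 via lambda: add p0.
From p0 via lambda: add p15.
From p15 via lambda: add p6.
From p6 via lambda: add p4, p11.
From p11 via lambda: add p14.
lambda-closure = {p0, p4, p5, p6, p9, p11, p13, p14, p15}, which has 9 states.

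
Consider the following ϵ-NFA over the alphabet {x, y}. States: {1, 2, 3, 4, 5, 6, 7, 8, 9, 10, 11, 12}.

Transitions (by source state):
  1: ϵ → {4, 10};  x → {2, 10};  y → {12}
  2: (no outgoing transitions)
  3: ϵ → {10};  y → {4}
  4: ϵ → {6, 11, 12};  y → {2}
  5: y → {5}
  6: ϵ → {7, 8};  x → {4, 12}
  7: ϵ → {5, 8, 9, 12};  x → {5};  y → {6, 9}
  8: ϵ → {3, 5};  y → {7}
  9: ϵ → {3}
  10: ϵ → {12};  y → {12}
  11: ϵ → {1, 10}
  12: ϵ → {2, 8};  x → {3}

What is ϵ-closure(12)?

{2, 3, 5, 8, 10, 12}

Start with {12}.
From 12 via ϵ: add 2, 8.
From 8 via ϵ: add 3, 5.
From 3 via ϵ: add 10.
No new states can be added; the closed set is {2, 3, 5, 8, 10, 12}.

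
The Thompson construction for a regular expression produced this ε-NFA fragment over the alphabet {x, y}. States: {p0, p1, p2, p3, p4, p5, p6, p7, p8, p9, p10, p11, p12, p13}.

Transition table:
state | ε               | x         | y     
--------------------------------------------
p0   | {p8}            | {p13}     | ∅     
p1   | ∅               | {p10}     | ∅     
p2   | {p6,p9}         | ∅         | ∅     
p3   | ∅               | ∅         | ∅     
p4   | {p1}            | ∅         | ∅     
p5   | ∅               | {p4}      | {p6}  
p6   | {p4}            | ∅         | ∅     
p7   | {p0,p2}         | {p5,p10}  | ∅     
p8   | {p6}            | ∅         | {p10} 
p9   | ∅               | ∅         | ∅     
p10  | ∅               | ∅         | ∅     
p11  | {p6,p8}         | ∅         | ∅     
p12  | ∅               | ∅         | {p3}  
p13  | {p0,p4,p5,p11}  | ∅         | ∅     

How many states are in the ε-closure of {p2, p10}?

Start with {p2, p10}.
From p2 via ε: add p6, p9.
From p6 via ε: add p4.
From p4 via ε: add p1.
ε-closure = {p1, p2, p4, p6, p9, p10}, which has 6 states.

6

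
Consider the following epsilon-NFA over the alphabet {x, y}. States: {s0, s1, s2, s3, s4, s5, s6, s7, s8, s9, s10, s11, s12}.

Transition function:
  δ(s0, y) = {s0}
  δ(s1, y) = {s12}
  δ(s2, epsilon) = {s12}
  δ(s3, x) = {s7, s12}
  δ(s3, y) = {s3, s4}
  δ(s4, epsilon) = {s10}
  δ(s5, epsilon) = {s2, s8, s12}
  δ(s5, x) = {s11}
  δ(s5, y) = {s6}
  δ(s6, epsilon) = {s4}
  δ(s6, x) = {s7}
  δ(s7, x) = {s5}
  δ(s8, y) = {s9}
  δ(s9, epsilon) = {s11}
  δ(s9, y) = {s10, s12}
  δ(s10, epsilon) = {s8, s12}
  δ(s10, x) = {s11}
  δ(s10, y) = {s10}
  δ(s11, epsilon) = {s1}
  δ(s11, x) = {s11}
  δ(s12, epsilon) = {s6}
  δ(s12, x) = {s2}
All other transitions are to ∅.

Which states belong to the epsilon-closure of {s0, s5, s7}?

Start with {s0, s5, s7}.
From s5 via epsilon: add s2, s8, s12.
From s12 via epsilon: add s6.
From s6 via epsilon: add s4.
From s4 via epsilon: add s10.
No new states can be added; the closed set is {s0, s2, s4, s5, s6, s7, s8, s10, s12}.

{s0, s2, s4, s5, s6, s7, s8, s10, s12}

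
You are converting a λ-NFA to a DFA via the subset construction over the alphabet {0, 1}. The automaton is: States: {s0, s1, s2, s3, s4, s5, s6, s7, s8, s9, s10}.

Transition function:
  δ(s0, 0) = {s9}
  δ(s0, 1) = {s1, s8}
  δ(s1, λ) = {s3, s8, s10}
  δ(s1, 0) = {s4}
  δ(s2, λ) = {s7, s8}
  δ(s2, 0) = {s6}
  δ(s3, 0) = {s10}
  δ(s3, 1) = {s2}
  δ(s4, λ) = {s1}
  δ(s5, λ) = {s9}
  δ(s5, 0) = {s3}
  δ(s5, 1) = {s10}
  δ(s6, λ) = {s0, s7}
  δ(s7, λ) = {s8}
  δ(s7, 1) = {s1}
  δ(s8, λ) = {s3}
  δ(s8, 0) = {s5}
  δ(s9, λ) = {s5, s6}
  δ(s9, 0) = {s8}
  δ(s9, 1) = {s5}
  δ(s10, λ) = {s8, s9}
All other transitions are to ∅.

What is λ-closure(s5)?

{s0, s3, s5, s6, s7, s8, s9}

Start with {s5}.
From s5 via λ: add s9.
From s9 via λ: add s6.
From s6 via λ: add s0, s7.
From s7 via λ: add s8.
From s8 via λ: add s3.
No new states can be added; the closed set is {s0, s3, s5, s6, s7, s8, s9}.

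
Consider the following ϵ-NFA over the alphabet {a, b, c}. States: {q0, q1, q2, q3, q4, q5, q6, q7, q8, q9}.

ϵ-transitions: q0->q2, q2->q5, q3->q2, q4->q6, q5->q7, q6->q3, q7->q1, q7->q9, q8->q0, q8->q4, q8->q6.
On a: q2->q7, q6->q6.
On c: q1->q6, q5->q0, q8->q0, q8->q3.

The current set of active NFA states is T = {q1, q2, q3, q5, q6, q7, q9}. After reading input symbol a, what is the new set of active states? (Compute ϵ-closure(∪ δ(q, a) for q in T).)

{q1, q2, q3, q5, q6, q7, q9}

q2 on a → {q7}.
q6 on a → {q6}.
No a-transition from q1, q3, q5, q7, q9.
Union after reading a: {q6, q7}.
Now take the ϵ-closure:
From q6 via ϵ: add q3.
From q7 via ϵ: add q1, q9.
From q3 via ϵ: add q2.
From q2 via ϵ: add q5.
No new states can be added; the closed set is {q1, q2, q3, q5, q6, q7, q9}.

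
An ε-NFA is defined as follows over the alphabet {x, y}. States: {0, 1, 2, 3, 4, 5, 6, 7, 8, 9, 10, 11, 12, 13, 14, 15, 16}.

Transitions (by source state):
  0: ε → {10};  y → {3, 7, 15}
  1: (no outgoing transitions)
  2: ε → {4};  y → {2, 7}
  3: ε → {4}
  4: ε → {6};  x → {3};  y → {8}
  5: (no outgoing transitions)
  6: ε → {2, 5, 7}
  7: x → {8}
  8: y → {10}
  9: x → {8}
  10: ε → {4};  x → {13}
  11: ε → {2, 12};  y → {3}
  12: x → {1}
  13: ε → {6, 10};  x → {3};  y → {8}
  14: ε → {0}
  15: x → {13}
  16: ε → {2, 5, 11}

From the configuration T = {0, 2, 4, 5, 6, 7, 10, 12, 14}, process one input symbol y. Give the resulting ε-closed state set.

0 on y → {3, 7, 15}.
2 on y → {2, 7}.
4 on y → {8}.
No y-transition from 5, 6, 7, 10, 12, 14.
Union after reading y: {2, 3, 7, 8, 15}.
Now take the ε-closure:
From 2 via ε: add 4.
From 4 via ε: add 6.
From 6 via ε: add 5.
No new states can be added; the closed set is {2, 3, 4, 5, 6, 7, 8, 15}.

{2, 3, 4, 5, 6, 7, 8, 15}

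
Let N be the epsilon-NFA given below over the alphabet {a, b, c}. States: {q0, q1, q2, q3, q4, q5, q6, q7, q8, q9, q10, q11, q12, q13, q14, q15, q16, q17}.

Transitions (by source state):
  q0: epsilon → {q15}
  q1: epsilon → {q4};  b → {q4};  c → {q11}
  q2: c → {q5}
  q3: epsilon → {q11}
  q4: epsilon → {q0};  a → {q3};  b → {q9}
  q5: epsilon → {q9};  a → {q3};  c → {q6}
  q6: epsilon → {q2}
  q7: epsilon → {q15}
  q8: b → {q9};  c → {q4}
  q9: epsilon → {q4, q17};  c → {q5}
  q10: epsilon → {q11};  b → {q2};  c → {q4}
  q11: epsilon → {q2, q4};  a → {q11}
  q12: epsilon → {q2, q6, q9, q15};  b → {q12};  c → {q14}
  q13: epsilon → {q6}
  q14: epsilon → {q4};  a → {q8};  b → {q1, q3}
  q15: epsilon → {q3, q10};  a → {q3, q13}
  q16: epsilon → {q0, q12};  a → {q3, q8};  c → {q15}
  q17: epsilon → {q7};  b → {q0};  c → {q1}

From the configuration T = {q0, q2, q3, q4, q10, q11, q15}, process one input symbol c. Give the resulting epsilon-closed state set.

q2 on c → {q5}.
q10 on c → {q4}.
No c-transition from q0, q3, q4, q11, q15.
Union after reading c: {q4, q5}.
Now take the epsilon-closure:
From q4 via epsilon: add q0.
From q5 via epsilon: add q9.
From q0 via epsilon: add q15.
From q9 via epsilon: add q17.
From q15 via epsilon: add q3, q10.
From q17 via epsilon: add q7.
From q3 via epsilon: add q11.
From q11 via epsilon: add q2.
No new states can be added; the closed set is {q0, q2, q3, q4, q5, q7, q9, q10, q11, q15, q17}.

{q0, q2, q3, q4, q5, q7, q9, q10, q11, q15, q17}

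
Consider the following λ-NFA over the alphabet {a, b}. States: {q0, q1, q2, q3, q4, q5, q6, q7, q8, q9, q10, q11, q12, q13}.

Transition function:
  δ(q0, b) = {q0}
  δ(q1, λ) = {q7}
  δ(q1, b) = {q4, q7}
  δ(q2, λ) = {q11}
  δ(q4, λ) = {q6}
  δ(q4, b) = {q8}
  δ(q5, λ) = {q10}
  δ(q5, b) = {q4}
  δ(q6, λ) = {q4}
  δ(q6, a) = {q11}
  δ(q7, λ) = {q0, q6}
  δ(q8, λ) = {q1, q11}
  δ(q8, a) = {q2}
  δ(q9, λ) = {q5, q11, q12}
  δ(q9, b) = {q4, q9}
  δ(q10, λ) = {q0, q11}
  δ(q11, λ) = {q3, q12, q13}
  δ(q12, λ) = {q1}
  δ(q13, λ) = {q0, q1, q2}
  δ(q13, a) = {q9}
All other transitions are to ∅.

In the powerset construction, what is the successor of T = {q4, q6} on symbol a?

q6 on a → {q11}.
No a-transition from q4.
Union after reading a: {q11}.
Now take the λ-closure:
From q11 via λ: add q3, q12, q13.
From q12 via λ: add q1.
From q13 via λ: add q0, q2.
From q1 via λ: add q7.
From q7 via λ: add q6.
From q6 via λ: add q4.
No new states can be added; the closed set is {q0, q1, q2, q3, q4, q6, q7, q11, q12, q13}.

{q0, q1, q2, q3, q4, q6, q7, q11, q12, q13}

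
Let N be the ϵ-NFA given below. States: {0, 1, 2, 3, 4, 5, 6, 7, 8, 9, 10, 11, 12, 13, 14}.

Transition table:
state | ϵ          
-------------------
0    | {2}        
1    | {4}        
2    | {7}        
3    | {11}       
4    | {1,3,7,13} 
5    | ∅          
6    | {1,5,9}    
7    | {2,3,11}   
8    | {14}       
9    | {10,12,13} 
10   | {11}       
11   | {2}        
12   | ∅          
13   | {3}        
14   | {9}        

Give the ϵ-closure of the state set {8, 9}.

{2, 3, 7, 8, 9, 10, 11, 12, 13, 14}

Start with {8, 9}.
From 8 via ϵ: add 14.
From 9 via ϵ: add 10, 12, 13.
From 10 via ϵ: add 11.
From 13 via ϵ: add 3.
From 11 via ϵ: add 2.
From 2 via ϵ: add 7.
No new states can be added; the closed set is {2, 3, 7, 8, 9, 10, 11, 12, 13, 14}.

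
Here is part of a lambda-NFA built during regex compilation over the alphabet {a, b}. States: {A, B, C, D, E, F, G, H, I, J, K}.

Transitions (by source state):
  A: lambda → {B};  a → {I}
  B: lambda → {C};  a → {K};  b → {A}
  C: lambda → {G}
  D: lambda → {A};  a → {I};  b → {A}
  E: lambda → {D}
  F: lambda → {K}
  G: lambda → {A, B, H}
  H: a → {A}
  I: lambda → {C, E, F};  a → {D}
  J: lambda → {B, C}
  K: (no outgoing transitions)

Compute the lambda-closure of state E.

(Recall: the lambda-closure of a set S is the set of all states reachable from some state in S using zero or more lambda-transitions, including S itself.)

{A, B, C, D, E, G, H}

Start with {E}.
From E via lambda: add D.
From D via lambda: add A.
From A via lambda: add B.
From B via lambda: add C.
From C via lambda: add G.
From G via lambda: add H.
No new states can be added; the closed set is {A, B, C, D, E, G, H}.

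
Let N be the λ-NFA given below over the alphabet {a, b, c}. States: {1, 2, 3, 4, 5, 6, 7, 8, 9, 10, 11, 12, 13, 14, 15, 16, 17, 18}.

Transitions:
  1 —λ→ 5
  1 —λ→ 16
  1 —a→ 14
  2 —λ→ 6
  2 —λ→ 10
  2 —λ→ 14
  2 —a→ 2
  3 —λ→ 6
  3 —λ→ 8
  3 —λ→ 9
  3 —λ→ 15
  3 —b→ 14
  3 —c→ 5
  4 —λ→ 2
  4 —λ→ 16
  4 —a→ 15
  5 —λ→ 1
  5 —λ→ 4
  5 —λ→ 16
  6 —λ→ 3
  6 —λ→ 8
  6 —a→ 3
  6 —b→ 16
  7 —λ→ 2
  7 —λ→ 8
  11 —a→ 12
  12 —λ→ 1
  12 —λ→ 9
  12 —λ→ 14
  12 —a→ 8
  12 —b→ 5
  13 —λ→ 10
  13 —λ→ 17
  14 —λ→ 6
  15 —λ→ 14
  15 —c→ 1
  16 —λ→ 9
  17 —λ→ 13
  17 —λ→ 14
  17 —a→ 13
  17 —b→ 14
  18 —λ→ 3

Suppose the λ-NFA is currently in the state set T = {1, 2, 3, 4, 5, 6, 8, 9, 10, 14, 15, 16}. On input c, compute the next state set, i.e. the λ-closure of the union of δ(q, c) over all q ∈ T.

3 on c → {5}.
15 on c → {1}.
No c-transition from 1, 2, 4, 5, 6, 8, 9, 10, 14, 16.
Union after reading c: {1, 5}.
Now take the λ-closure:
From 1 via λ: add 16.
From 5 via λ: add 4.
From 4 via λ: add 2.
From 16 via λ: add 9.
From 2 via λ: add 6, 10, 14.
From 6 via λ: add 3, 8.
From 3 via λ: add 15.
No new states can be added; the closed set is {1, 2, 3, 4, 5, 6, 8, 9, 10, 14, 15, 16}.

{1, 2, 3, 4, 5, 6, 8, 9, 10, 14, 15, 16}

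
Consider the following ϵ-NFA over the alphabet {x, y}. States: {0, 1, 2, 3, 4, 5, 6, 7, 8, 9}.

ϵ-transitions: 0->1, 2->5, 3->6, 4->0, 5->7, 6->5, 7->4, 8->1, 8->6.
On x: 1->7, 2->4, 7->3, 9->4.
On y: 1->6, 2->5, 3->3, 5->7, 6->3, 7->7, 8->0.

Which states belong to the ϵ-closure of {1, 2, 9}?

{0, 1, 2, 4, 5, 7, 9}

Start with {1, 2, 9}.
From 2 via ϵ: add 5.
From 5 via ϵ: add 7.
From 7 via ϵ: add 4.
From 4 via ϵ: add 0.
No new states can be added; the closed set is {0, 1, 2, 4, 5, 7, 9}.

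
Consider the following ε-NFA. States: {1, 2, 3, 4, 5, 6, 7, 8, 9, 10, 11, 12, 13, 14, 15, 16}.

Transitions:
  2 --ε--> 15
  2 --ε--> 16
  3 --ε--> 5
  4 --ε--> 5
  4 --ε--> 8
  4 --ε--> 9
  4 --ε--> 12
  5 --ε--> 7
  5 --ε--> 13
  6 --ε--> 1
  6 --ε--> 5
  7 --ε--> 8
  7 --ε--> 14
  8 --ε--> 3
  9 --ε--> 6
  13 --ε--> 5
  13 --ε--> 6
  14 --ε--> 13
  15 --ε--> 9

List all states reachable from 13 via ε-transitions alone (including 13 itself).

Start with {13}.
From 13 via ε: add 5, 6.
From 5 via ε: add 7.
From 6 via ε: add 1.
From 7 via ε: add 8, 14.
From 8 via ε: add 3.
No new states can be added; the closed set is {1, 3, 5, 6, 7, 8, 13, 14}.

{1, 3, 5, 6, 7, 8, 13, 14}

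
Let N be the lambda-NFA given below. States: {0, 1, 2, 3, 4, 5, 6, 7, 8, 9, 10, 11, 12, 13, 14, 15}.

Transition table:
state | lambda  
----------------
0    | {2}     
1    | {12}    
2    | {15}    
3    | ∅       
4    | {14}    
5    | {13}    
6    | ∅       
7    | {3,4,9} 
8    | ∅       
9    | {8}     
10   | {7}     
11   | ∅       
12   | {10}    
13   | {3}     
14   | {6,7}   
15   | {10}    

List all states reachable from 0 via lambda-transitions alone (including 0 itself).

Start with {0}.
From 0 via lambda: add 2.
From 2 via lambda: add 15.
From 15 via lambda: add 10.
From 10 via lambda: add 7.
From 7 via lambda: add 3, 4, 9.
From 4 via lambda: add 14.
From 9 via lambda: add 8.
From 14 via lambda: add 6.
No new states can be added; the closed set is {0, 2, 3, 4, 6, 7, 8, 9, 10, 14, 15}.

{0, 2, 3, 4, 6, 7, 8, 9, 10, 14, 15}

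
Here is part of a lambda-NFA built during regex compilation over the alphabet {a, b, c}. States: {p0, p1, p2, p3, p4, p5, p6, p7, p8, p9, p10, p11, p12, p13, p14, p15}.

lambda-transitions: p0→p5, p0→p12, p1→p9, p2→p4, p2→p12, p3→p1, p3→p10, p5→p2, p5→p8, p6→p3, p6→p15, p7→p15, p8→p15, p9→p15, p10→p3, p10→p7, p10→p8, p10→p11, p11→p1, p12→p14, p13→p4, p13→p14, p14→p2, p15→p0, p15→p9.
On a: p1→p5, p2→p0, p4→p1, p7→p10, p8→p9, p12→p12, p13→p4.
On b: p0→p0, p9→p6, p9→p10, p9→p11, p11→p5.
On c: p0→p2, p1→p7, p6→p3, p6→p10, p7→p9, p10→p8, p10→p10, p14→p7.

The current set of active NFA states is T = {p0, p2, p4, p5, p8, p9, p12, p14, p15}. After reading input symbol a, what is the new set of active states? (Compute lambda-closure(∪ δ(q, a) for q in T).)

p2 on a → {p0}.
p4 on a → {p1}.
p8 on a → {p9}.
p12 on a → {p12}.
No a-transition from p0, p5, p9, p14, p15.
Union after reading a: {p0, p1, p9, p12}.
Now take the lambda-closure:
From p0 via lambda: add p5.
From p9 via lambda: add p15.
From p12 via lambda: add p14.
From p5 via lambda: add p2, p8.
From p2 via lambda: add p4.
No new states can be added; the closed set is {p0, p1, p2, p4, p5, p8, p9, p12, p14, p15}.

{p0, p1, p2, p4, p5, p8, p9, p12, p14, p15}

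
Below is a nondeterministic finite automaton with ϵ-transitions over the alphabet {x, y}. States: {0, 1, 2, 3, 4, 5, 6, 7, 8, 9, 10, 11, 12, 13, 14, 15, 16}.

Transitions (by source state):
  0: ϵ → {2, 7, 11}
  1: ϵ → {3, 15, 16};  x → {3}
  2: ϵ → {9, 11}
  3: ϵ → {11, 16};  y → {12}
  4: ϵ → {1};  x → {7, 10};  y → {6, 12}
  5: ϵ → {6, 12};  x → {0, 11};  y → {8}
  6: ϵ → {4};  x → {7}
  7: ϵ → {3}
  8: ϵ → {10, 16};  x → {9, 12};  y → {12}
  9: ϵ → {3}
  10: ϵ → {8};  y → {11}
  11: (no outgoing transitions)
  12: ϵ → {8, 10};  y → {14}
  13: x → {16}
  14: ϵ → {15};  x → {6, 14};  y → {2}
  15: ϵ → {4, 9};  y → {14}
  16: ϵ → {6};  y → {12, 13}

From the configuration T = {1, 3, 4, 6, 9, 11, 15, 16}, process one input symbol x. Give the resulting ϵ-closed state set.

{1, 3, 4, 6, 7, 8, 9, 10, 11, 15, 16}

1 on x → {3}.
4 on x → {7, 10}.
6 on x → {7}.
No x-transition from 3, 9, 11, 15, 16.
Union after reading x: {3, 7, 10}.
Now take the ϵ-closure:
From 3 via ϵ: add 11, 16.
From 10 via ϵ: add 8.
From 16 via ϵ: add 6.
From 6 via ϵ: add 4.
From 4 via ϵ: add 1.
From 1 via ϵ: add 15.
From 15 via ϵ: add 9.
No new states can be added; the closed set is {1, 3, 4, 6, 7, 8, 9, 10, 11, 15, 16}.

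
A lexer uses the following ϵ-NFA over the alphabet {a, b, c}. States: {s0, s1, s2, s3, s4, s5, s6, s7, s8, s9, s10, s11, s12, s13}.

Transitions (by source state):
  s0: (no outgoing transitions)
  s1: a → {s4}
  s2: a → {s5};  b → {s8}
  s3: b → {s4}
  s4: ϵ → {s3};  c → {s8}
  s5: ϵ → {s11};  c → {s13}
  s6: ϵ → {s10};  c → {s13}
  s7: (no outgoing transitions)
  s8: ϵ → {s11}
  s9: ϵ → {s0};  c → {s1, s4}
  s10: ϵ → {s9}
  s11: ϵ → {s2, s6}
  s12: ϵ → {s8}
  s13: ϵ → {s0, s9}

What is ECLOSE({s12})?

Start with {s12}.
From s12 via ϵ: add s8.
From s8 via ϵ: add s11.
From s11 via ϵ: add s2, s6.
From s6 via ϵ: add s10.
From s10 via ϵ: add s9.
From s9 via ϵ: add s0.
No new states can be added; the closed set is {s0, s2, s6, s8, s9, s10, s11, s12}.

{s0, s2, s6, s8, s9, s10, s11, s12}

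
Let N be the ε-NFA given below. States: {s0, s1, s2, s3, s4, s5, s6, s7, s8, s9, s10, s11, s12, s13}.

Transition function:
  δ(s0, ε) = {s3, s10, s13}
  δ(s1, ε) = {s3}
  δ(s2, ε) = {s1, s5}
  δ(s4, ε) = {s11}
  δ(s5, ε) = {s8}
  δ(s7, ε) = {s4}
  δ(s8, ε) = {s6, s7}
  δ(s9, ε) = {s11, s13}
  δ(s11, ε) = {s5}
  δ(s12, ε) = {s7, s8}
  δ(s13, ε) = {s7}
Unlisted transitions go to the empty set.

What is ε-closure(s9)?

{s4, s5, s6, s7, s8, s9, s11, s13}

Start with {s9}.
From s9 via ε: add s11, s13.
From s11 via ε: add s5.
From s13 via ε: add s7.
From s5 via ε: add s8.
From s7 via ε: add s4.
From s8 via ε: add s6.
No new states can be added; the closed set is {s4, s5, s6, s7, s8, s9, s11, s13}.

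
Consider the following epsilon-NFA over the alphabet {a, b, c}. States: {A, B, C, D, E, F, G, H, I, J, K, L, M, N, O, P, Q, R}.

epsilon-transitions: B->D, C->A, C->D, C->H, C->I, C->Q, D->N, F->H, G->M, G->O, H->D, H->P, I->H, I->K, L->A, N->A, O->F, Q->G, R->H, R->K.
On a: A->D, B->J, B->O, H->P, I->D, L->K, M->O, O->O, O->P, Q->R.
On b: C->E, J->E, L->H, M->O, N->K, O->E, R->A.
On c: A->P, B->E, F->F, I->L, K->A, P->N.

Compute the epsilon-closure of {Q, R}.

{A, D, F, G, H, K, M, N, O, P, Q, R}

Start with {Q, R}.
From Q via epsilon: add G.
From R via epsilon: add H, K.
From G via epsilon: add M, O.
From H via epsilon: add D, P.
From D via epsilon: add N.
From O via epsilon: add F.
From N via epsilon: add A.
No new states can be added; the closed set is {A, D, F, G, H, K, M, N, O, P, Q, R}.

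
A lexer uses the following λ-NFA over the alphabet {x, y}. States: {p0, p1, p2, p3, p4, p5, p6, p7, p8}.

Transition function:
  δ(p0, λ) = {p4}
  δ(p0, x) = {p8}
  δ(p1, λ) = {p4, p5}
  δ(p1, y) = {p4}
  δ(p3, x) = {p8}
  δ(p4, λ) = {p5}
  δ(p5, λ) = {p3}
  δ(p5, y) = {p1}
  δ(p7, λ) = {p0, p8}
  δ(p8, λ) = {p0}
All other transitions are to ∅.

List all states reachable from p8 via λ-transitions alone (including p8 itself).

{p0, p3, p4, p5, p8}

Start with {p8}.
From p8 via λ: add p0.
From p0 via λ: add p4.
From p4 via λ: add p5.
From p5 via λ: add p3.
No new states can be added; the closed set is {p0, p3, p4, p5, p8}.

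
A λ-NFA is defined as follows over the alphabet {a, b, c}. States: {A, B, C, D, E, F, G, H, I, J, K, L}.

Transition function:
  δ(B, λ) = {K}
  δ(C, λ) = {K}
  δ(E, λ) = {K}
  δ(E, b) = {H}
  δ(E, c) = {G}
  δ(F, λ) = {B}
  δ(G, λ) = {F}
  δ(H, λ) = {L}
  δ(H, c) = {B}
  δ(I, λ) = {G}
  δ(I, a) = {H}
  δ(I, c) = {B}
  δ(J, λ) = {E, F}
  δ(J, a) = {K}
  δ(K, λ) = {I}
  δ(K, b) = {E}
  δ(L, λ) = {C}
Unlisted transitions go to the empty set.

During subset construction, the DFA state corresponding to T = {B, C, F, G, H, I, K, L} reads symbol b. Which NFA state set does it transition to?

{B, E, F, G, I, K}

K on b → {E}.
No b-transition from B, C, F, G, H, I, L.
Union after reading b: {E}.
Now take the λ-closure:
From E via λ: add K.
From K via λ: add I.
From I via λ: add G.
From G via λ: add F.
From F via λ: add B.
No new states can be added; the closed set is {B, E, F, G, I, K}.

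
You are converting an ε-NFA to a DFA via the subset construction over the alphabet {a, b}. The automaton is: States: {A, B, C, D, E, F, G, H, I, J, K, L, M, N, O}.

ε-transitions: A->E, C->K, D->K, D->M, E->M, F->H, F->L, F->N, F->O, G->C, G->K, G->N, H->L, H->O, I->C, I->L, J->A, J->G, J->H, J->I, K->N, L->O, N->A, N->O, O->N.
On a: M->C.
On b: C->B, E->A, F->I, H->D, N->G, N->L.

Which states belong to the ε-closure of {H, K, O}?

{A, E, H, K, L, M, N, O}

Start with {H, K, O}.
From H via ε: add L.
From K via ε: add N.
From N via ε: add A.
From A via ε: add E.
From E via ε: add M.
No new states can be added; the closed set is {A, E, H, K, L, M, N, O}.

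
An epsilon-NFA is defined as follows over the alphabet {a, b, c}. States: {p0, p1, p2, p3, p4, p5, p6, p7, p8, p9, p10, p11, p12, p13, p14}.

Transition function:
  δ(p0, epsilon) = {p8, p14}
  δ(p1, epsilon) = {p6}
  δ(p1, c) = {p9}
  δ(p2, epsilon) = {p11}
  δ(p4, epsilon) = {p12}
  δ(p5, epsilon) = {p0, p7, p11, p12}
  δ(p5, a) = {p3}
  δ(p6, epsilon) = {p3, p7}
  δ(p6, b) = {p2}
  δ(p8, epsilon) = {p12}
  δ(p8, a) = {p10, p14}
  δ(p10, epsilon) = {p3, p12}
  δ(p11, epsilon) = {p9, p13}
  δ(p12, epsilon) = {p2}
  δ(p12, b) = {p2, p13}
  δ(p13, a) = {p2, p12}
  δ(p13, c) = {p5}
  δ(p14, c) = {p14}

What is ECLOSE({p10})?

{p2, p3, p9, p10, p11, p12, p13}

Start with {p10}.
From p10 via epsilon: add p3, p12.
From p12 via epsilon: add p2.
From p2 via epsilon: add p11.
From p11 via epsilon: add p9, p13.
No new states can be added; the closed set is {p2, p3, p9, p10, p11, p12, p13}.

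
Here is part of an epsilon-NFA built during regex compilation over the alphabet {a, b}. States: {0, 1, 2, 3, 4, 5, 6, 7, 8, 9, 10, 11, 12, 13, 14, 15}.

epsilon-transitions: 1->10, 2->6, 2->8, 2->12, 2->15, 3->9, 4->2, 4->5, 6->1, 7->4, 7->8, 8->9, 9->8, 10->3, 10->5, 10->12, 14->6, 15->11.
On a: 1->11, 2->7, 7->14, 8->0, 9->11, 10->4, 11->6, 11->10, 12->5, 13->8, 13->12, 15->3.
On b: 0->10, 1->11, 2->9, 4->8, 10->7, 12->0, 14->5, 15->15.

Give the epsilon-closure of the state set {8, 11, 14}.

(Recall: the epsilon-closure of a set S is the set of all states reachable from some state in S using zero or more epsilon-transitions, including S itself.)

{1, 3, 5, 6, 8, 9, 10, 11, 12, 14}

Start with {8, 11, 14}.
From 8 via epsilon: add 9.
From 14 via epsilon: add 6.
From 6 via epsilon: add 1.
From 1 via epsilon: add 10.
From 10 via epsilon: add 3, 5, 12.
No new states can be added; the closed set is {1, 3, 5, 6, 8, 9, 10, 11, 12, 14}.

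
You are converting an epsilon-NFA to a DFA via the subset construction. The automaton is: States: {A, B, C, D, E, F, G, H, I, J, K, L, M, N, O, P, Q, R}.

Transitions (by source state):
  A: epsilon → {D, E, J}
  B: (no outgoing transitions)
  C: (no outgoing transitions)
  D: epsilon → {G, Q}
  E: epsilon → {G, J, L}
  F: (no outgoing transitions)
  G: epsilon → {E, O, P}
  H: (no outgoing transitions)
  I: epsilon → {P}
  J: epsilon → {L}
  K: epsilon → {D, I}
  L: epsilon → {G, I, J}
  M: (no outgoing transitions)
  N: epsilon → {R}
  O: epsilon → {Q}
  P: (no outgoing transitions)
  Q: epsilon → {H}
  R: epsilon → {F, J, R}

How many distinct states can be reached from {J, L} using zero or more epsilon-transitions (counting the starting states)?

Start with {J, L}.
From L via epsilon: add G, I.
From G via epsilon: add E, O, P.
From O via epsilon: add Q.
From Q via epsilon: add H.
epsilon-closure = {E, G, H, I, J, L, O, P, Q}, which has 9 states.

9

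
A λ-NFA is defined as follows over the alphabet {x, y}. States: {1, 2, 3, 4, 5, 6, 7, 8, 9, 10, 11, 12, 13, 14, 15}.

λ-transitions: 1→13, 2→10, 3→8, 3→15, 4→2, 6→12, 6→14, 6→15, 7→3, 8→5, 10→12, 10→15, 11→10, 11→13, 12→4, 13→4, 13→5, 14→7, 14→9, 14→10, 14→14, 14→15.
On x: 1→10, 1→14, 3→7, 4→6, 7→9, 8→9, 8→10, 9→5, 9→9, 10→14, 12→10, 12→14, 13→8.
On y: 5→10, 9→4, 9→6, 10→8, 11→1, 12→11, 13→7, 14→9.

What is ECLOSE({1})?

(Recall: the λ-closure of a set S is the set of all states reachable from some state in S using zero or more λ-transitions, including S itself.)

Start with {1}.
From 1 via λ: add 13.
From 13 via λ: add 4, 5.
From 4 via λ: add 2.
From 2 via λ: add 10.
From 10 via λ: add 12, 15.
No new states can be added; the closed set is {1, 2, 4, 5, 10, 12, 13, 15}.

{1, 2, 4, 5, 10, 12, 13, 15}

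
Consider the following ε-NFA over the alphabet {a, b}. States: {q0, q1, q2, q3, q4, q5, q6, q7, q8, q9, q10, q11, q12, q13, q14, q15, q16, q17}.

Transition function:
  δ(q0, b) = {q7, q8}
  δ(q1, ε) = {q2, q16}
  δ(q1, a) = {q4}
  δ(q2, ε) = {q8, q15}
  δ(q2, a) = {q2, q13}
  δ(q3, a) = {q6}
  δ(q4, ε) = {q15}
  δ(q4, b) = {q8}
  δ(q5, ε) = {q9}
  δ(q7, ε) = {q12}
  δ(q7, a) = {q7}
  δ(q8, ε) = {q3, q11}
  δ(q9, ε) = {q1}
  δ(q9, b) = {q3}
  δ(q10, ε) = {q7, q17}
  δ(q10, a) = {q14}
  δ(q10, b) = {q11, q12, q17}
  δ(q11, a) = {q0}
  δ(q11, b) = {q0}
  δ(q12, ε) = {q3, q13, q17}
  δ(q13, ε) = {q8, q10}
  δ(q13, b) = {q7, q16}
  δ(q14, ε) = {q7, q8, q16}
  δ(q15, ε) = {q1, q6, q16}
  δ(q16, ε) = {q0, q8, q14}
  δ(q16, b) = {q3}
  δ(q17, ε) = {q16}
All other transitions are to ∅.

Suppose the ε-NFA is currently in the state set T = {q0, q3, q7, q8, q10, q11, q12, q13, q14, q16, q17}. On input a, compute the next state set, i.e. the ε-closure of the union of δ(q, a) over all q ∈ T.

q3 on a → {q6}.
q7 on a → {q7}.
q10 on a → {q14}.
q11 on a → {q0}.
No a-transition from q0, q8, q12, q13, q14, q16, q17.
Union after reading a: {q0, q6, q7, q14}.
Now take the ε-closure:
From q7 via ε: add q12.
From q14 via ε: add q8, q16.
From q8 via ε: add q3, q11.
From q12 via ε: add q13, q17.
From q13 via ε: add q10.
No new states can be added; the closed set is {q0, q3, q6, q7, q8, q10, q11, q12, q13, q14, q16, q17}.

{q0, q3, q6, q7, q8, q10, q11, q12, q13, q14, q16, q17}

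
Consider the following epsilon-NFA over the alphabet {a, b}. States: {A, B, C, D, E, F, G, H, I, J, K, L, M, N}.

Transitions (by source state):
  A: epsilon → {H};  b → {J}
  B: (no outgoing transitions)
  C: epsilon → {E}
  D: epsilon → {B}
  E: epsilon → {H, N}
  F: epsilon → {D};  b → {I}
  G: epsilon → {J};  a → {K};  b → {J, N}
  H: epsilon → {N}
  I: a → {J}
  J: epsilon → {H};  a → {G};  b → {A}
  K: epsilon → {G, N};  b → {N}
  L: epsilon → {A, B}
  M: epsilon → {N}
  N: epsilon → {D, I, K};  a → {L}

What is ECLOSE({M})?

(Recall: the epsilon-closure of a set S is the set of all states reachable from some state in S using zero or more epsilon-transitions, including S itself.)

{B, D, G, H, I, J, K, M, N}

Start with {M}.
From M via epsilon: add N.
From N via epsilon: add D, I, K.
From D via epsilon: add B.
From K via epsilon: add G.
From G via epsilon: add J.
From J via epsilon: add H.
No new states can be added; the closed set is {B, D, G, H, I, J, K, M, N}.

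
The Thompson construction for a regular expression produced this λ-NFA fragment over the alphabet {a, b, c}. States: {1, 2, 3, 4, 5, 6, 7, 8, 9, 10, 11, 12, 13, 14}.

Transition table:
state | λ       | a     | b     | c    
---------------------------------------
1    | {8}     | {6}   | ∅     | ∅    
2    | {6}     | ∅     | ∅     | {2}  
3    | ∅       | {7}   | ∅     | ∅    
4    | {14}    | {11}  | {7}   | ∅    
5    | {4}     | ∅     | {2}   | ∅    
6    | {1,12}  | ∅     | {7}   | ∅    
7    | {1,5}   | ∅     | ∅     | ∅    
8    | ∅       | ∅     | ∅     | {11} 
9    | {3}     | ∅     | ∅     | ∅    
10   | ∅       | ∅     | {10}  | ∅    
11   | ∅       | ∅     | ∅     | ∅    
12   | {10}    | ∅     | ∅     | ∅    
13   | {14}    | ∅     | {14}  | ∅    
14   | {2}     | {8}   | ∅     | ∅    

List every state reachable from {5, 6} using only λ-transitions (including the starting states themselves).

{1, 2, 4, 5, 6, 8, 10, 12, 14}

Start with {5, 6}.
From 5 via λ: add 4.
From 6 via λ: add 1, 12.
From 1 via λ: add 8.
From 4 via λ: add 14.
From 12 via λ: add 10.
From 14 via λ: add 2.
No new states can be added; the closed set is {1, 2, 4, 5, 6, 8, 10, 12, 14}.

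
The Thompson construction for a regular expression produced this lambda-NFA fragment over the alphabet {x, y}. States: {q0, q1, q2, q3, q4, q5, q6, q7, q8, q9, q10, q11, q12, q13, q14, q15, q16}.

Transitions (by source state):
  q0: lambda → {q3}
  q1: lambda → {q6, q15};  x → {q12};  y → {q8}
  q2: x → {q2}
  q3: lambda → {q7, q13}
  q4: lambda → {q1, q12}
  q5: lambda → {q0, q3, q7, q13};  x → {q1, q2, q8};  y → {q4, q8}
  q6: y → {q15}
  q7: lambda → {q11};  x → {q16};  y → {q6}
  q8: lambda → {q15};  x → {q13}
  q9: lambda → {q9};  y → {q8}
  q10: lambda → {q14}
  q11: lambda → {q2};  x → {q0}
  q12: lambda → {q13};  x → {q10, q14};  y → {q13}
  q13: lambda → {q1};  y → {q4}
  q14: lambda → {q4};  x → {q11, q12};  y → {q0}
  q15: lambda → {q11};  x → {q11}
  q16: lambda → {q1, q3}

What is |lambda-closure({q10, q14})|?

10

Start with {q10, q14}.
From q14 via lambda: add q4.
From q4 via lambda: add q1, q12.
From q1 via lambda: add q6, q15.
From q12 via lambda: add q13.
From q15 via lambda: add q11.
From q11 via lambda: add q2.
lambda-closure = {q1, q2, q4, q6, q10, q11, q12, q13, q14, q15}, which has 10 states.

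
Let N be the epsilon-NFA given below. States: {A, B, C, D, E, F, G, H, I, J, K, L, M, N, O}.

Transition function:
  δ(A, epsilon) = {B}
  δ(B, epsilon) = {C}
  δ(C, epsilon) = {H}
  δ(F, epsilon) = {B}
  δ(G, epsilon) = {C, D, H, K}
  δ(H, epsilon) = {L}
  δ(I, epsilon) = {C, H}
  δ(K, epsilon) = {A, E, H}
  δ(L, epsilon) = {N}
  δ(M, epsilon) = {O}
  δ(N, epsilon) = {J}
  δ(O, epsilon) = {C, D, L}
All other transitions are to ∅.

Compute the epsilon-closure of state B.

{B, C, H, J, L, N}

Start with {B}.
From B via epsilon: add C.
From C via epsilon: add H.
From H via epsilon: add L.
From L via epsilon: add N.
From N via epsilon: add J.
No new states can be added; the closed set is {B, C, H, J, L, N}.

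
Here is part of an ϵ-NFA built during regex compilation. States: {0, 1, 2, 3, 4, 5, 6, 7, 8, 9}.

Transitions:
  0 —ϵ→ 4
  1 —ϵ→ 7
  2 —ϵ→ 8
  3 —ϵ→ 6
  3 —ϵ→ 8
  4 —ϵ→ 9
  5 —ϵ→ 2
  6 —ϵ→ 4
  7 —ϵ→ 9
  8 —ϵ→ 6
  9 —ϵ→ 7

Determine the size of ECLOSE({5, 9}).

7

Start with {5, 9}.
From 5 via ϵ: add 2.
From 9 via ϵ: add 7.
From 2 via ϵ: add 8.
From 8 via ϵ: add 6.
From 6 via ϵ: add 4.
ϵ-closure = {2, 4, 5, 6, 7, 8, 9}, which has 7 states.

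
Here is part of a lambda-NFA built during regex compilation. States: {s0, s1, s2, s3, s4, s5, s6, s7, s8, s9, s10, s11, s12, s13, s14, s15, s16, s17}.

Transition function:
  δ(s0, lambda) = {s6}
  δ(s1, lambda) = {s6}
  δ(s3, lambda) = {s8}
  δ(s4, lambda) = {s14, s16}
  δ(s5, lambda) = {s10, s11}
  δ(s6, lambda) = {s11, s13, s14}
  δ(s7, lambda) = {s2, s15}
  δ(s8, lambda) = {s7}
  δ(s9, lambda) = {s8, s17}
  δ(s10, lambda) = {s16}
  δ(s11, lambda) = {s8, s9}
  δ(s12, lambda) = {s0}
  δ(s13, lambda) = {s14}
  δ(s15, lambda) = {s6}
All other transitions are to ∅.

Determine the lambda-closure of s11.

{s2, s6, s7, s8, s9, s11, s13, s14, s15, s17}

Start with {s11}.
From s11 via lambda: add s8, s9.
From s8 via lambda: add s7.
From s9 via lambda: add s17.
From s7 via lambda: add s2, s15.
From s15 via lambda: add s6.
From s6 via lambda: add s13, s14.
No new states can be added; the closed set is {s2, s6, s7, s8, s9, s11, s13, s14, s15, s17}.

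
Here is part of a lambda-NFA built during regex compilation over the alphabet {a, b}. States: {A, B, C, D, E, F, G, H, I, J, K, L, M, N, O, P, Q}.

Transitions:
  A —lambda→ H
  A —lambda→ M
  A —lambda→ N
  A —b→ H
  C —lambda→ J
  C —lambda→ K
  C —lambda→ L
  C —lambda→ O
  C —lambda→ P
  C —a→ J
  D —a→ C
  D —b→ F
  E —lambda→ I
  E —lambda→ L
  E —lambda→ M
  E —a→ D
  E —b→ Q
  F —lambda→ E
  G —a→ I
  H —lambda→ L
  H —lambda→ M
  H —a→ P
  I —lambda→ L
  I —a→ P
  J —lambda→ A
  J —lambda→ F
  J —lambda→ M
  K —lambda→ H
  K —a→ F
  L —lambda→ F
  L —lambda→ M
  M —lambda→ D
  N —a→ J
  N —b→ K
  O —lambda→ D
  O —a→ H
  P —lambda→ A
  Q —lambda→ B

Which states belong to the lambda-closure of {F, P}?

{A, D, E, F, H, I, L, M, N, P}

Start with {F, P}.
From F via lambda: add E.
From P via lambda: add A.
From A via lambda: add H, M, N.
From E via lambda: add I, L.
From M via lambda: add D.
No new states can be added; the closed set is {A, D, E, F, H, I, L, M, N, P}.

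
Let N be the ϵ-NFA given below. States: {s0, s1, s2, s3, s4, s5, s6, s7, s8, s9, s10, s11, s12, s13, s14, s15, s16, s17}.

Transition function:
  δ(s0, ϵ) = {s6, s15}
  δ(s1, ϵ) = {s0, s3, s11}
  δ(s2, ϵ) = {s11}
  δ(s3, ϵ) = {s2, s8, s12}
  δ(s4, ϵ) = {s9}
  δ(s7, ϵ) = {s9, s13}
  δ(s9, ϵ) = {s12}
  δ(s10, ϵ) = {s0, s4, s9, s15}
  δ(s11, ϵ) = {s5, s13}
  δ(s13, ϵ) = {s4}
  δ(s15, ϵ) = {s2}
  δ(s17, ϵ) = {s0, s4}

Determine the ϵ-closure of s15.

Start with {s15}.
From s15 via ϵ: add s2.
From s2 via ϵ: add s11.
From s11 via ϵ: add s5, s13.
From s13 via ϵ: add s4.
From s4 via ϵ: add s9.
From s9 via ϵ: add s12.
No new states can be added; the closed set is {s2, s4, s5, s9, s11, s12, s13, s15}.

{s2, s4, s5, s9, s11, s12, s13, s15}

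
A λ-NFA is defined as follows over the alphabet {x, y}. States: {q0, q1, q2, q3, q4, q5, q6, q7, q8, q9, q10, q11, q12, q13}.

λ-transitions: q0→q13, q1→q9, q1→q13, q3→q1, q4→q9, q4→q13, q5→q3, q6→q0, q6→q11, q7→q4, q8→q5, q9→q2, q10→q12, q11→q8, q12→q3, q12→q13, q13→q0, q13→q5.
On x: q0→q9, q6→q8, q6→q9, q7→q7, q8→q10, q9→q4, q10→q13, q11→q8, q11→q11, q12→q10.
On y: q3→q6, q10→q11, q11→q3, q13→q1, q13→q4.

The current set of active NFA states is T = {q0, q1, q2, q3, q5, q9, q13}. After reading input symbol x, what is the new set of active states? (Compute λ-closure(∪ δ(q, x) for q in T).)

q0 on x → {q9}.
q9 on x → {q4}.
No x-transition from q1, q2, q3, q5, q13.
Union after reading x: {q4, q9}.
Now take the λ-closure:
From q4 via λ: add q13.
From q9 via λ: add q2.
From q13 via λ: add q0, q5.
From q5 via λ: add q3.
From q3 via λ: add q1.
No new states can be added; the closed set is {q0, q1, q2, q3, q4, q5, q9, q13}.

{q0, q1, q2, q3, q4, q5, q9, q13}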